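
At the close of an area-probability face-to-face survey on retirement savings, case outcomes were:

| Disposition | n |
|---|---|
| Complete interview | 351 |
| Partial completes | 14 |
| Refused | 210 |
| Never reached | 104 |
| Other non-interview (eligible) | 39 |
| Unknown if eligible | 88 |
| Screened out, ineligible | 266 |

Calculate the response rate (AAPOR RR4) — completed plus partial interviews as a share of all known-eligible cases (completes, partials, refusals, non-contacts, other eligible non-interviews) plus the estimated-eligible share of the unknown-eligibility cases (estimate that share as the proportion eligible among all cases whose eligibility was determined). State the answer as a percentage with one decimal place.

Numerator: 351 + 14 = 365
Known eligible: 351 + 14 + 210 + 104 + 39 = 718
e = 718 / (718 + 266) = 718 / 984 = 0.7297
e × U: 0.7297 × 88 = 64.21
Denominator: 718 + 64.21 = 782.21
RR4 = 365 / 782.21 = 0.4666

46.7%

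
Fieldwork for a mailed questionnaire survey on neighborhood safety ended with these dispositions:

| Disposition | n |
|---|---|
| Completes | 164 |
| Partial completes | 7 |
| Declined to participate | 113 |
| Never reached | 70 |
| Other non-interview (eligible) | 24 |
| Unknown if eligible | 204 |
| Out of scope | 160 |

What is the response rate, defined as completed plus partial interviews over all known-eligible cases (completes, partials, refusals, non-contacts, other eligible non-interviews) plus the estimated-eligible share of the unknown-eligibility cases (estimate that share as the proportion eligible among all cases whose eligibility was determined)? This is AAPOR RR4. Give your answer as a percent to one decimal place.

32.8%

Numerator = 164 + 7 = 171
Known eligible = 164 + 7 + 113 + 70 + 24 = 378
e = 378 / (378 + 160) = 378 / 538 = 0.7026
Estimated eligible among unknowns = 0.7026 × 204 = 143.33
Denominator = 378 + 143.33 = 521.33
RR4 = 171 / 521.33 = 0.3280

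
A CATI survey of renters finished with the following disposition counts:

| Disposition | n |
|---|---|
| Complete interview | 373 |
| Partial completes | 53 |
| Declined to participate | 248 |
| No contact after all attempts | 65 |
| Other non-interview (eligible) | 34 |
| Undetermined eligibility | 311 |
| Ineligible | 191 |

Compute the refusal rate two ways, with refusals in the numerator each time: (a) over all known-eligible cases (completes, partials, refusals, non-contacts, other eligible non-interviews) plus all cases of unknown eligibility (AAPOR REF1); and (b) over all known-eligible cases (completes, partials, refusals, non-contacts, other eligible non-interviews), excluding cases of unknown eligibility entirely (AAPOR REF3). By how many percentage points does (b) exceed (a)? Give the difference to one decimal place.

9.2

Num: 248
Base: 373 + 53 + 248 + 65 + 34 + 311 = 1084
REF1 = 248 / 1084 = 0.2288
Base: 373 + 53 + 248 + 65 + 34 = 773
REF3 = 248 / 773 = 0.3208
Difference = 32.08 − 22.88 = 9.20 percentage points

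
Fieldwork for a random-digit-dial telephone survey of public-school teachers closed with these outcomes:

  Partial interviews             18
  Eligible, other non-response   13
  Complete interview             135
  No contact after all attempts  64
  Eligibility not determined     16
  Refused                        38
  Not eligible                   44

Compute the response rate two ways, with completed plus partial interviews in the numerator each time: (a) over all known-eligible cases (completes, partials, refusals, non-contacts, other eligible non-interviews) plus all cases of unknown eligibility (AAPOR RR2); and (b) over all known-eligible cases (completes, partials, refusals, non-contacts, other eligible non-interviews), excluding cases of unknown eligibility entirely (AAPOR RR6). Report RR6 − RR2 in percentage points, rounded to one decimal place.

3.2

Numerator: 135 + 18 = 153
Base: 135 + 18 + 38 + 64 + 13 + 16 = 284
RR2 = 153 / 284 = 0.5387
Base: 135 + 18 + 38 + 64 + 13 = 268
RR6 = 153 / 268 = 0.5709
Difference = 57.09 − 53.87 = 3.22 percentage points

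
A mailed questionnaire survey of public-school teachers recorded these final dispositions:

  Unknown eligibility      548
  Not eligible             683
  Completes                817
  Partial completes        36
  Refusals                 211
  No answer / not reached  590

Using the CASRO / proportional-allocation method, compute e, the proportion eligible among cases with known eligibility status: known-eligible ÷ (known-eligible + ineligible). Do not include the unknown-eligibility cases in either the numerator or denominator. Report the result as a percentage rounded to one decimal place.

70.8%

Eligible (known) = 817 + 36 + 211 + 590 = 1654
e = 1654 / (1654 + 683) = 1654 / 2337 = 0.7077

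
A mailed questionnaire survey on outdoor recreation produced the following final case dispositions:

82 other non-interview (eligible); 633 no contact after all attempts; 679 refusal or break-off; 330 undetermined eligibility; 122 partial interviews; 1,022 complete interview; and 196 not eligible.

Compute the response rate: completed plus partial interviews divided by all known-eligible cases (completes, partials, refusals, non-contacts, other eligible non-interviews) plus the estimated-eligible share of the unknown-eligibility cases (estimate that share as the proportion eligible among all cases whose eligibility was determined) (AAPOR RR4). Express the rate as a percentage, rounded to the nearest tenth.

40.2%

Numerator → 1022 + 122 = 1144
Eligible (known) → 1022 + 122 + 679 + 633 + 82 = 2538
e = 2538 / (2538 + 196) = 2538 / 2734 = 0.9283
Estimated eligible among unknowns → 0.9283 × 330 = 306.34
Base → 2538 + 306.34 = 2844.34
RR4 = 1144 / 2844.34 = 0.4022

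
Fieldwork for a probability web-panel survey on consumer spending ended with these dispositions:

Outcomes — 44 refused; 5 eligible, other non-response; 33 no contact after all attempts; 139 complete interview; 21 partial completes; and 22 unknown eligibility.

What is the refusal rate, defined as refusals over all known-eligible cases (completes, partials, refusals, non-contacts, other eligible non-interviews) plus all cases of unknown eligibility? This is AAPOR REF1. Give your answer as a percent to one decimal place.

Top = 44
Denom = 139 + 21 + 44 + 33 + 5 + 22 = 264
REF1 = 44 / 264 = 0.1667

16.7%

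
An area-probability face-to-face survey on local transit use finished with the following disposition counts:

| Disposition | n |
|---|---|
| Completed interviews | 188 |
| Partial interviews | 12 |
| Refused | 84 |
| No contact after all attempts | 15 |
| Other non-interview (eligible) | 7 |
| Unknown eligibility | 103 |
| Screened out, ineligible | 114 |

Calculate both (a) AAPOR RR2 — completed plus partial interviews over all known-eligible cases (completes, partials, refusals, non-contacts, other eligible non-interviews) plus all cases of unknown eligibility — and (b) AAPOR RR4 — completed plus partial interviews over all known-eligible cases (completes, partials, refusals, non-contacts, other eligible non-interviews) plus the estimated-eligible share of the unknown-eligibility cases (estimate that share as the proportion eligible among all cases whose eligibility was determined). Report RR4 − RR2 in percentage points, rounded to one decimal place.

3.6

Num = 188 + 12 = 200
Denom = 188 + 12 + 84 + 15 + 7 + 103 = 409
RR2 = 200 / 409 = 0.4890
Known eligible = 188 + 12 + 84 + 15 + 7 = 306
e = 306 / (306 + 114) = 306 / 420 = 0.7286
Estimated eligible among unknowns = 0.7286 × 103 = 75.05
Denom = 306 + 75.05 = 381.05
RR4 = 200 / 381.05 = 0.5249
Difference = 52.49 − 48.90 = 3.59 percentage points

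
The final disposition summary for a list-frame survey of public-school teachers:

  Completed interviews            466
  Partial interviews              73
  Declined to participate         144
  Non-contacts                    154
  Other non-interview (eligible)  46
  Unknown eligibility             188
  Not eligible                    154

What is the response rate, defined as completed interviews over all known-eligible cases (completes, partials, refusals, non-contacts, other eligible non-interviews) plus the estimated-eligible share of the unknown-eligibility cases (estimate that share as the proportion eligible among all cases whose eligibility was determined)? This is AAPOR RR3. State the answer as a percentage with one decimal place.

Top = 466
Determined eligible = 466 + 73 + 144 + 154 + 46 = 883
e = 883 / (883 + 154) = 883 / 1037 = 0.8515
Estimated eligible among unknowns = 0.8515 × 188 = 160.08
Denominator = 883 + 160.08 = 1043.08
RR3 = 466 / 1043.08 = 0.4468

44.7%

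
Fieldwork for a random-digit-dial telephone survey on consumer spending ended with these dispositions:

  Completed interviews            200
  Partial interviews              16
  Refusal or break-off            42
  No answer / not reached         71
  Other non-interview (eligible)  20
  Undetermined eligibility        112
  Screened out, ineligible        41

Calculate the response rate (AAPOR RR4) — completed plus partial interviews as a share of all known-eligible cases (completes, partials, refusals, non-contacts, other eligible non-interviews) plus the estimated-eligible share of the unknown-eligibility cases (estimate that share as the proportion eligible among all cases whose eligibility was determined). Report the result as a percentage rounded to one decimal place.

Numerator → 200 + 16 = 216
Determined eligible → 200 + 16 + 42 + 71 + 20 = 349
e = 349 / (349 + 41) = 349 / 390 = 0.8949
e × U → 0.8949 × 112 = 100.23
Denom → 349 + 100.23 = 449.23
RR4 = 216 / 449.23 = 0.4808

48.1%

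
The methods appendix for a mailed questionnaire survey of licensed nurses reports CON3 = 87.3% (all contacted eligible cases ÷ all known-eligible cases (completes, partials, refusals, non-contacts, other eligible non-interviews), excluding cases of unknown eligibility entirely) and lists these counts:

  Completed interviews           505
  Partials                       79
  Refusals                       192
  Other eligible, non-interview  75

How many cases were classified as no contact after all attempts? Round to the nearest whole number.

Num = 505 + 79 + 192 + 75 = 851
CON3 = 851 / D = 0.873
D = 851 / 0.873 = 974.8
Rest of base = 851
no contact after all attempts = 974.8 − 851 ≈ 124

124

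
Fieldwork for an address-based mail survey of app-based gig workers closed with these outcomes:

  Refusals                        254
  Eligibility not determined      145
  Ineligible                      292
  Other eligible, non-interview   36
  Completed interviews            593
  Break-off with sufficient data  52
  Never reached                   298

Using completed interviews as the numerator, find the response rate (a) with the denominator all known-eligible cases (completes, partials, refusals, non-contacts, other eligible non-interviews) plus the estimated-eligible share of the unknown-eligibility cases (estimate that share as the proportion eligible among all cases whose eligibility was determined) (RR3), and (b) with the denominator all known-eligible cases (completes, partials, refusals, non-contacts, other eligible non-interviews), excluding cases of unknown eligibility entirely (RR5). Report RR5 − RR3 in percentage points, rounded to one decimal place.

4.2

Top: 593
Known eligible: 593 + 52 + 254 + 298 + 36 = 1233
e = 1233 / (1233 + 292) = 1233 / 1525 = 0.8085
Estimated eligible among unknowns: 0.8085 × 145 = 117.23
Denominator: 1233 + 117.23 = 1350.23
RR3 = 593 / 1350.23 = 0.4392
Denominator: 593 + 52 + 254 + 298 + 36 = 1233
RR5 = 593 / 1233 = 0.4809
Difference = 48.09 − 43.92 = 4.17 percentage points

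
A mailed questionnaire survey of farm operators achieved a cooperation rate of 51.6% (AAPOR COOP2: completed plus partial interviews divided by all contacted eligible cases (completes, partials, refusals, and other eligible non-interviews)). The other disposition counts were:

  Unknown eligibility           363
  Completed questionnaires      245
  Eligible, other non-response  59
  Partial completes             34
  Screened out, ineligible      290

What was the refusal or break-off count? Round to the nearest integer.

Top: 245 + 34 = 279
COOP2 = 279 / D = 0.516
D = 279 / 0.516 = 540.7
Rest of base = 338
refusal or break-off = 540.7 − 338 ≈ 203

203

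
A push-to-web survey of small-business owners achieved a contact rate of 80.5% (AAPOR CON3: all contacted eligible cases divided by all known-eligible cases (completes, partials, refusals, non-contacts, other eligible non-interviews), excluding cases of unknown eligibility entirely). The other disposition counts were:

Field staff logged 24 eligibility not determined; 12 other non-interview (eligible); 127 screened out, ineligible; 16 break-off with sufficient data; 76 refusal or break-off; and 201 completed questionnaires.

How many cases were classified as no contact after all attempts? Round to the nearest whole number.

Numerator → 201 + 16 + 76 + 12 = 305
CON3 = 305 / D = 0.805
D = 305 / 0.805 = 378.9
Rest of base = 305
no contact after all attempts = 378.9 − 305 ≈ 74

74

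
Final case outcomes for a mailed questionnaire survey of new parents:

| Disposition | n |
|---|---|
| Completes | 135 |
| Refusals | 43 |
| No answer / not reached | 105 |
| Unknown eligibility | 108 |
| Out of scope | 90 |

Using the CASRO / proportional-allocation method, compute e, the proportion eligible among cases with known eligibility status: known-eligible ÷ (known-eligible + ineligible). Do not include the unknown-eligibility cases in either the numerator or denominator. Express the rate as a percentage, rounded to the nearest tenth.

75.9%

Known eligible = 135 + 43 + 105 = 283
e = 283 / (283 + 90) = 283 / 373 = 0.7587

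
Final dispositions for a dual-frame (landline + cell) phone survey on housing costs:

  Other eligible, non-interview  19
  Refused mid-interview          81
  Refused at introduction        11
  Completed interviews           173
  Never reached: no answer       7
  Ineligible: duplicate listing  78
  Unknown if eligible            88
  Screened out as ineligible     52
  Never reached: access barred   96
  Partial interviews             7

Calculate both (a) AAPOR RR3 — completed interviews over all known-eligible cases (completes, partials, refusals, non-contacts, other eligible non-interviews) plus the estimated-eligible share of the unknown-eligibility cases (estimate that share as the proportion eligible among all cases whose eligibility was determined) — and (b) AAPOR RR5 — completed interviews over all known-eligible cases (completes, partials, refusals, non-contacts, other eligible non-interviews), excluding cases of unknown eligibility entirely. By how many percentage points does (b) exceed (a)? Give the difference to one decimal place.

Declined to participate = 11 + 81 = 92
Never reached = 7 + 96 = 103
Ineligible = 52 + 78 = 130
Top → 173
Eligible (known) → 173 + 7 + 92 + 103 + 19 = 394
e = 394 / (394 + 130) = 394 / 524 = 0.7519
e × U → 0.7519 × 88 = 66.17
Denominator → 394 + 66.17 = 460.17
RR3 = 173 / 460.17 = 0.3759
Denominator → 173 + 7 + 92 + 103 + 19 = 394
RR5 = 173 / 394 = 0.4391
Difference = 43.91 − 37.59 = 6.32 percentage points

6.3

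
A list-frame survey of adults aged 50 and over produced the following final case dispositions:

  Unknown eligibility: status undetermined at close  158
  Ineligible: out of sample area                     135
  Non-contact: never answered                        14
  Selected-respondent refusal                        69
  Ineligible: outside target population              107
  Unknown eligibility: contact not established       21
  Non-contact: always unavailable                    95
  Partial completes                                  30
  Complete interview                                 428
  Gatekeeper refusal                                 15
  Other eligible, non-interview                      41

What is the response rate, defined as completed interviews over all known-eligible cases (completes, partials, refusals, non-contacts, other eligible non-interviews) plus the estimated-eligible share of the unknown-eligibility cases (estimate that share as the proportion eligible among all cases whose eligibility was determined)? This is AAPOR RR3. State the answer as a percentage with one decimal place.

51.9%

Refusal or break-off = 15 + 69 = 84
Never reached = 14 + 95 = 109
Unknown if eligible = 21 + 158 = 179
Not eligible = 107 + 135 = 242
Num → 428
Known eligible → 428 + 30 + 84 + 109 + 41 = 692
e = 692 / (692 + 242) = 692 / 934 = 0.7409
Estimated eligible among unknowns → 0.7409 × 179 = 132.62
Denom → 692 + 132.62 = 824.62
RR3 = 428 / 824.62 = 0.5190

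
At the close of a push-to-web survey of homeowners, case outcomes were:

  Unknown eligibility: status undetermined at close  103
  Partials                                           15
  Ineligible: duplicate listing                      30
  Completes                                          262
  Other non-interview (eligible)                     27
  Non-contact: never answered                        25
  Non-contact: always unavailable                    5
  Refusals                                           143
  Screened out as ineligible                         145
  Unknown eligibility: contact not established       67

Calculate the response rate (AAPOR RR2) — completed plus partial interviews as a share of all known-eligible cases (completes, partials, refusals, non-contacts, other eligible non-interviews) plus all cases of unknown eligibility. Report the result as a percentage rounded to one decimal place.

No contact after all attempts = 25 + 5 = 30
Undetermined eligibility = 67 + 103 = 170
Out of scope = 145 + 30 = 175
Top: 262 + 15 = 277
Denom: 262 + 15 + 143 + 30 + 27 + 170 = 647
RR2 = 277 / 647 = 0.4281

42.8%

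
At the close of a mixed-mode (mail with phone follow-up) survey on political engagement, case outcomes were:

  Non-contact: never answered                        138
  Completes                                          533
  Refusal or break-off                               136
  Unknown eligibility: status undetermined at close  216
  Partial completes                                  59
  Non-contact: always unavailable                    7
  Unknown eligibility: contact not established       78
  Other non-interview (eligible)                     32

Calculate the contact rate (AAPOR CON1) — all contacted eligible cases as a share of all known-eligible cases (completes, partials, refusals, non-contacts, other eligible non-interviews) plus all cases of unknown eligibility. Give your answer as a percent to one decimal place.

Non-contacts = 138 + 7 = 145
Unknown if eligible = 78 + 216 = 294
Numerator → 533 + 59 + 136 + 32 = 760
Denominator → 533 + 59 + 136 + 145 + 32 + 294 = 1199
CON1 = 760 / 1199 = 0.6339

63.4%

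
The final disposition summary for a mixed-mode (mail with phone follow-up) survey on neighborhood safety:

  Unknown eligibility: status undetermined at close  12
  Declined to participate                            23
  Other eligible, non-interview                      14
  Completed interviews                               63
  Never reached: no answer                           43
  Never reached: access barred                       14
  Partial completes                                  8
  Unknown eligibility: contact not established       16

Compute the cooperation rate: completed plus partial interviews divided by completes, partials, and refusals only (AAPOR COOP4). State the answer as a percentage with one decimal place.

75.5%

Non-contacts = 43 + 14 = 57
Unknown eligibility = 16 + 12 = 28
Numerator = 63 + 8 = 71
Denominator = 63 + 8 + 23 = 94
COOP4 = 71 / 94 = 0.7553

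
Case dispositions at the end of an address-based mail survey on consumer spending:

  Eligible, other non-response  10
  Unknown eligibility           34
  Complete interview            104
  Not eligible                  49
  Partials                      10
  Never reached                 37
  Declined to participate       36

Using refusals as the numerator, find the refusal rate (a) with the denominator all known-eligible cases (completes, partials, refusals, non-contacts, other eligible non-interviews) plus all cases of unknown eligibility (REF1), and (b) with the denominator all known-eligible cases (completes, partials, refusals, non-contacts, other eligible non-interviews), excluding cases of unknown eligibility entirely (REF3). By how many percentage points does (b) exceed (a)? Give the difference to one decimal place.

Numerator → 36
Base → 104 + 10 + 36 + 37 + 10 + 34 = 231
REF1 = 36 / 231 = 0.1558
Base → 104 + 10 + 36 + 37 + 10 = 197
REF3 = 36 / 197 = 0.1827
Difference = 18.27 − 15.58 = 2.69 percentage points

2.7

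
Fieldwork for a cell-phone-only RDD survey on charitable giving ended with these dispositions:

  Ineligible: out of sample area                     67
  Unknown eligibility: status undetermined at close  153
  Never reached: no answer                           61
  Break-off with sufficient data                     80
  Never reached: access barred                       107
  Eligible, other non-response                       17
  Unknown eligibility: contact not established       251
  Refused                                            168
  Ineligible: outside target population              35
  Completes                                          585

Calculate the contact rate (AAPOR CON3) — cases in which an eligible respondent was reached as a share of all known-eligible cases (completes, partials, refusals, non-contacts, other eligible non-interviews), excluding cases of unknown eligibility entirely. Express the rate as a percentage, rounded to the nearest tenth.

No answer / not reached = 61 + 107 = 168
Undetermined eligibility = 251 + 153 = 404
Screened out, ineligible = 35 + 67 = 102
Numerator: 585 + 80 + 168 + 17 = 850
Base: 585 + 80 + 168 + 168 + 17 = 1018
CON3 = 850 / 1018 = 0.8350

83.5%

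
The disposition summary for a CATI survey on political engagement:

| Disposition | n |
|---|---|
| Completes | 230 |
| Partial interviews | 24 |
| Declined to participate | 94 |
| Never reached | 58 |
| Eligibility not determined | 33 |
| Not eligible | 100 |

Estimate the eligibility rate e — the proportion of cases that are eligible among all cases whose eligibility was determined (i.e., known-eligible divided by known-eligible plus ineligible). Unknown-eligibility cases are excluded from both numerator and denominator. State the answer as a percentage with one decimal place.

80.2%

Known eligible → 230 + 24 + 94 + 58 = 406
e = 406 / (406 + 100) = 406 / 506 = 0.8024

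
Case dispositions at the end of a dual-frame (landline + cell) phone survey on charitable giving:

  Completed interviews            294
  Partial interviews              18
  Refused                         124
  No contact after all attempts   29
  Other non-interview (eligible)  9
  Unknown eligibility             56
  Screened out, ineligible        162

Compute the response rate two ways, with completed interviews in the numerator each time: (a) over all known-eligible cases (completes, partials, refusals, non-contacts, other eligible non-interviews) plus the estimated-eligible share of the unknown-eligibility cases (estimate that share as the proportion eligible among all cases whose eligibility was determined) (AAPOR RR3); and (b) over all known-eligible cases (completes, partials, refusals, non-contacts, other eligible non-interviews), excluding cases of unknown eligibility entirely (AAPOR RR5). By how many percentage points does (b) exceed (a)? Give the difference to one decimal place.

5.0

Num: 294
Determined eligible: 294 + 18 + 124 + 29 + 9 = 474
e = 474 / (474 + 162) = 474 / 636 = 0.7453
Eligible share of unknowns: 0.7453 × 56 = 41.74
Denom: 474 + 41.74 = 515.74
RR3 = 294 / 515.74 = 0.5701
Denom: 294 + 18 + 124 + 29 + 9 = 474
RR5 = 294 / 474 = 0.6203
Difference = 62.03 − 57.01 = 5.02 percentage points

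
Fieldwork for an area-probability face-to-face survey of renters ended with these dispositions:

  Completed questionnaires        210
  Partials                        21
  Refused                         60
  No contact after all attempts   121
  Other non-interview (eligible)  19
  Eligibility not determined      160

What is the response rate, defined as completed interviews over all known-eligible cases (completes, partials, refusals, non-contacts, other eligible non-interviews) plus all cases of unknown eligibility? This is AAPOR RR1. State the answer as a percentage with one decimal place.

35.5%

Top → 210
Denominator → 210 + 21 + 60 + 121 + 19 + 160 = 591
RR1 = 210 / 591 = 0.3553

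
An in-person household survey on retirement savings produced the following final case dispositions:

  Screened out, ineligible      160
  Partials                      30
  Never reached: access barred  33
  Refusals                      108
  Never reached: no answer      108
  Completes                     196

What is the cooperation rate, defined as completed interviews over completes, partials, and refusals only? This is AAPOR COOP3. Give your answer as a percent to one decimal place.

58.7%

No contact after all attempts = 108 + 33 = 141
Num = 196
Base = 196 + 30 + 108 = 334
COOP3 = 196 / 334 = 0.5868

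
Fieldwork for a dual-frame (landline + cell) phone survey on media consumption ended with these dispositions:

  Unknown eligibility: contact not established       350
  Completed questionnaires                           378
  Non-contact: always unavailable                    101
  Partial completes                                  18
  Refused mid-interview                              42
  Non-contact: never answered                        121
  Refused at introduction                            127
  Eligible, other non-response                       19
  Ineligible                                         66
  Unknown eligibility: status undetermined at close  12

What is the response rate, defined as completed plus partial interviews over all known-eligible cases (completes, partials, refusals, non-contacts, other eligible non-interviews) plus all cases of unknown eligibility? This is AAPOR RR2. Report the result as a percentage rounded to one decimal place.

Refusal or break-off = 127 + 42 = 169
No contact after all attempts = 121 + 101 = 222
Unknown if eligible = 350 + 12 = 362
Num: 378 + 18 = 396
Denominator: 378 + 18 + 169 + 222 + 19 + 362 = 1168
RR2 = 396 / 1168 = 0.3390

33.9%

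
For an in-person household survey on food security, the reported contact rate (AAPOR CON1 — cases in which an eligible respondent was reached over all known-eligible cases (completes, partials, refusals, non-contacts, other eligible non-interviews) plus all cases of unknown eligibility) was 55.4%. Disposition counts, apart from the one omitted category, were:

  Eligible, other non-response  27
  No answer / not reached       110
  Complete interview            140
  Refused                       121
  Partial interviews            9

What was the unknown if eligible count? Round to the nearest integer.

129

Numerator: 140 + 9 + 121 + 27 = 297
CON1 = 297 / D = 0.554
D = 297 / 0.554 = 536.1
Other denominator terms total 407
unknown if eligible = 536.1 − 407 ≈ 129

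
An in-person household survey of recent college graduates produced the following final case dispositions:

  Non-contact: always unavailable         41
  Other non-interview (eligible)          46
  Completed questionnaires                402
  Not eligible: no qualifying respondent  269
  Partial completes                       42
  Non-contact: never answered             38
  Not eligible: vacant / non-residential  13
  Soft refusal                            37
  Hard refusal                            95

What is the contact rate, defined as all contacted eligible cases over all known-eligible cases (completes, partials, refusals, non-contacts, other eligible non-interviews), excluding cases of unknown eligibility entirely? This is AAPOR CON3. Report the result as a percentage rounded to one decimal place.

88.7%

Refusals = 95 + 37 = 132
Non-contacts = 38 + 41 = 79
Not eligible = 269 + 13 = 282
Num → 402 + 42 + 132 + 46 = 622
Base → 402 + 42 + 132 + 79 + 46 = 701
CON3 = 622 / 701 = 0.8873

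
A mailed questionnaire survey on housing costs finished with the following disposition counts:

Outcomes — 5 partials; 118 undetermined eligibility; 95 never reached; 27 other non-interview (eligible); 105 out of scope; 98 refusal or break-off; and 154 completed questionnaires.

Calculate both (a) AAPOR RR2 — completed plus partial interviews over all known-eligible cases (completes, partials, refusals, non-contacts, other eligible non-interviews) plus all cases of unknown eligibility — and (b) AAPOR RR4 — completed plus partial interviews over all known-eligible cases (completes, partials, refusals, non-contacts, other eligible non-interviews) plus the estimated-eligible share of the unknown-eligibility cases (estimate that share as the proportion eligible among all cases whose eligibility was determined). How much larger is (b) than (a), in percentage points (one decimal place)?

1.7

Numerator: 154 + 5 = 159
Base: 154 + 5 + 98 + 95 + 27 + 118 = 497
RR2 = 159 / 497 = 0.3199
Determined eligible: 154 + 5 + 98 + 95 + 27 = 379
e = 379 / (379 + 105) = 379 / 484 = 0.7831
e × U: 0.7831 × 118 = 92.41
Base: 379 + 92.41 = 471.41
RR4 = 159 / 471.41 = 0.3373
Difference = 33.73 − 31.99 = 1.74 percentage points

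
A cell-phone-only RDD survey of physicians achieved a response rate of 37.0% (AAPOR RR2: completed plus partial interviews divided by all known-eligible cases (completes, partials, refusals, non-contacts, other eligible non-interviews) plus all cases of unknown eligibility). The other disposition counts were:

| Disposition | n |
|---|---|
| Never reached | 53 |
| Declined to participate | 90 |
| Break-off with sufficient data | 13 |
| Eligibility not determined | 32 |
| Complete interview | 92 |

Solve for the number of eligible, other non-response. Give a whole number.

Num = 92 + 13 = 105
RR2 = 105 / D = 0.370
D = 105 / 0.370 = 283.8
Rest of base = 280
eligible, other non-response = 283.8 − 280 ≈ 4

4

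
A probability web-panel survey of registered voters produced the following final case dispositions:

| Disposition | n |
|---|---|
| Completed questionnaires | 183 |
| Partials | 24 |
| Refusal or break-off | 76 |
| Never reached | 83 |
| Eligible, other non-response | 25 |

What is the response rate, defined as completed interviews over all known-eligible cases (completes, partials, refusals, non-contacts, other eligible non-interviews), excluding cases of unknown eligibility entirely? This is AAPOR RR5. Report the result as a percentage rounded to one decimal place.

Top → 183
Denom → 183 + 24 + 76 + 83 + 25 = 391
RR5 = 183 / 391 = 0.4680

46.8%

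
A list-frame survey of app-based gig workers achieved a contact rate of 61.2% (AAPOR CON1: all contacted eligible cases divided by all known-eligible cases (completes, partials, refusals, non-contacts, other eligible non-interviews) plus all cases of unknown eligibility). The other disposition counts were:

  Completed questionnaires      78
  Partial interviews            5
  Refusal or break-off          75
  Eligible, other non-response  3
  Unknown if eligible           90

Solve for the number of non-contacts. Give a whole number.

Num → 78 + 5 + 75 + 3 = 161
CON1 = 161 / D = 0.612
D = 161 / 0.612 = 263.1
Remaining denominator categories sum to 251
non-contacts = 263.1 − 251 ≈ 12

12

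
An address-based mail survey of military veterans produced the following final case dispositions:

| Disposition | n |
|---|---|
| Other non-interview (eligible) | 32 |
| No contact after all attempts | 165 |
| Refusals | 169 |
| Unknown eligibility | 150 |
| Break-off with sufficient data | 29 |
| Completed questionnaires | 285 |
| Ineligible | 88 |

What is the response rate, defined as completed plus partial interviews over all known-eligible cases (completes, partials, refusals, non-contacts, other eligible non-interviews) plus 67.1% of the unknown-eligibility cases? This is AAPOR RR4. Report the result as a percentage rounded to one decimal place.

Num = 285 + 29 = 314
Eligible (known) = 285 + 29 + 169 + 165 + 32 = 680
Estimated eligible among unknowns = 0.6710 × 150 = 100.65
Denominator = 680 + 100.65 = 780.65
RR4 = 314 / 780.65 = 0.4022

40.2%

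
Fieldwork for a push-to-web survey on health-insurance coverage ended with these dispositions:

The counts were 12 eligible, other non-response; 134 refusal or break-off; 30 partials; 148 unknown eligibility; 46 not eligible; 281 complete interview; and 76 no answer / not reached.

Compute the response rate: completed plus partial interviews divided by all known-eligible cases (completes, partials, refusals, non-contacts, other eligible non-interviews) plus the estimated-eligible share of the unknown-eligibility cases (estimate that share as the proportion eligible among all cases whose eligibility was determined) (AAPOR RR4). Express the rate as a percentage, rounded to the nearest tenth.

46.5%

Top = 281 + 30 = 311
Determined eligible = 281 + 30 + 134 + 76 + 12 = 533
e = 533 / (533 + 46) = 533 / 579 = 0.9206
e × U = 0.9206 × 148 = 136.25
Denominator = 533 + 136.25 = 669.25
RR4 = 311 / 669.25 = 0.4647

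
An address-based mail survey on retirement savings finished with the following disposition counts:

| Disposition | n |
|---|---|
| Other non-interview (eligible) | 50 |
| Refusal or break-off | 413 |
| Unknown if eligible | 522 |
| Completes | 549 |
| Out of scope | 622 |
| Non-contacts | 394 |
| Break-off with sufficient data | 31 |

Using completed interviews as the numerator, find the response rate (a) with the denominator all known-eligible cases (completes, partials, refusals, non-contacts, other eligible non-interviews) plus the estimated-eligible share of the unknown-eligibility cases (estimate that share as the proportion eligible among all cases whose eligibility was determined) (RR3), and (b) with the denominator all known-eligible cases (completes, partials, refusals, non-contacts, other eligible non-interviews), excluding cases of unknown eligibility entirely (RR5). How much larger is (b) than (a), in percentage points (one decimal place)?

7.7

Numerator → 549
Determined eligible → 549 + 31 + 413 + 394 + 50 = 1437
e = 1437 / (1437 + 622) = 1437 / 2059 = 0.6979
e × U → 0.6979 × 522 = 364.30
Denom → 1437 + 364.30 = 1801.30
RR3 = 549 / 1801.30 = 0.3048
Denom → 549 + 31 + 413 + 394 + 50 = 1437
RR5 = 549 / 1437 = 0.3820
Difference = 38.20 − 30.48 = 7.72 percentage points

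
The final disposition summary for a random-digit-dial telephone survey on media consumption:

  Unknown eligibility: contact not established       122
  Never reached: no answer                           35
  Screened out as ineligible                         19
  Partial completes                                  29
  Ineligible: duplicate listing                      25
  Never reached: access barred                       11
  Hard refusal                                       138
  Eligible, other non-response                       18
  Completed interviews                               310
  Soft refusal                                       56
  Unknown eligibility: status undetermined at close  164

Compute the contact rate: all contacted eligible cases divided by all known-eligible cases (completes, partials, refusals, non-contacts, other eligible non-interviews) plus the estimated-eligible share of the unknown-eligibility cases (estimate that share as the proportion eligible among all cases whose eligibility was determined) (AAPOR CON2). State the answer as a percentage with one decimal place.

63.8%

Refusals = 138 + 56 = 194
No contact after all attempts = 35 + 11 = 46
Unknown if eligible = 122 + 164 = 286
Ineligible = 19 + 25 = 44
Numerator = 310 + 29 + 194 + 18 = 551
Eligible (known) = 310 + 29 + 194 + 46 + 18 = 597
e = 597 / (597 + 44) = 597 / 641 = 0.9314
Eligible share of unknowns = 0.9314 × 286 = 266.38
Denom = 597 + 266.38 = 863.38
CON2 = 551 / 863.38 = 0.6382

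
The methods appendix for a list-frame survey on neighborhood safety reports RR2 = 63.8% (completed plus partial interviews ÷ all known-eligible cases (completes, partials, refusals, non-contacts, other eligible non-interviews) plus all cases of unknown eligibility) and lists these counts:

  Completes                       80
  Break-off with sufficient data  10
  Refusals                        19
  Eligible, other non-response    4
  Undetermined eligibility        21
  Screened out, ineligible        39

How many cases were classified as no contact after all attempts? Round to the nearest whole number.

Num → 80 + 10 = 90
RR2 = 90 / D = 0.638
D = 90 / 0.638 = 141.1
Other denominator terms total 134
no contact after all attempts = 141.1 − 134 ≈ 7

7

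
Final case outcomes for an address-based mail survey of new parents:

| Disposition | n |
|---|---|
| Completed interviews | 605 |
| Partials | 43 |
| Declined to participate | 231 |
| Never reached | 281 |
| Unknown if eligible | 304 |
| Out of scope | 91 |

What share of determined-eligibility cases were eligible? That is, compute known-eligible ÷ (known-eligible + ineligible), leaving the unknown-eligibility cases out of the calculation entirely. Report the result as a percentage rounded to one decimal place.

92.7%

Determined eligible = 605 + 43 + 231 + 281 = 1160
e = 1160 / (1160 + 91) = 1160 / 1251 = 0.9273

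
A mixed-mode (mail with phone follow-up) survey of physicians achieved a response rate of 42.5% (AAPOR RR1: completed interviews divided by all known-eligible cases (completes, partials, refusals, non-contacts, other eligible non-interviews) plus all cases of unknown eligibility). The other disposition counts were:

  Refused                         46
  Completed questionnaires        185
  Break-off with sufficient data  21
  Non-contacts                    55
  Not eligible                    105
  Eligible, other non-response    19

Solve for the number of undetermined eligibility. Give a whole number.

RR1 = 185 / D = 0.425
D = 185 / 0.425 = 435.3
Rest of base = 326
undetermined eligibility = 435.3 − 326 ≈ 109

109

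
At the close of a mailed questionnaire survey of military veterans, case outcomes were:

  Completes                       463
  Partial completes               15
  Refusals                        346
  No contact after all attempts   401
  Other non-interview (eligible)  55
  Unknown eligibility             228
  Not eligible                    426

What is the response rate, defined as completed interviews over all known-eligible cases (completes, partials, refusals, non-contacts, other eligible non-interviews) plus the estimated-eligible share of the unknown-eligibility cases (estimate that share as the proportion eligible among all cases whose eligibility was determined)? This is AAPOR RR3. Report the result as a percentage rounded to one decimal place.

31.9%

Top = 463
Eligible (known) = 463 + 15 + 346 + 401 + 55 = 1280
e = 1280 / (1280 + 426) = 1280 / 1706 = 0.7503
Eligible share of unknowns = 0.7503 × 228 = 171.07
Denom = 1280 + 171.07 = 1451.07
RR3 = 463 / 1451.07 = 0.3191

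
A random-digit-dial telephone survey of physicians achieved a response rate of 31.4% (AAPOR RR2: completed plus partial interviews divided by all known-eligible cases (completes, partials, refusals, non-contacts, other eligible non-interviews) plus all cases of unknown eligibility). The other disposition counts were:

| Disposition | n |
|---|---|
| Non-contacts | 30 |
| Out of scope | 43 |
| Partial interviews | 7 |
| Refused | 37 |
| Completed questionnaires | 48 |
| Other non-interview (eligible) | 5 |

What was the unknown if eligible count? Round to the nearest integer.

48

Top = 48 + 7 = 55
RR2 = 55 / D = 0.314
D = 55 / 0.314 = 175.2
Other denominator terms total 127
unknown if eligible = 175.2 − 127 ≈ 48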